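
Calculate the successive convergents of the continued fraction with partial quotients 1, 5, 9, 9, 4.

1/1, 6/5, 55/46, 501/419, 2059/1722

Using the convergent recurrence p_i = a_i*p_{i-1} + p_{i-2}, q_i = a_i*q_{i-1} + q_{i-2} with p_{-2}=0, p_{-1}=1, q_{-2}=1, q_{-1}=0:
  i=0: a_0=1, p_0 = 1*1 + 0 = 1, q_0 = 1*0 + 1 = 1.
  i=1: a_1=5, p_1 = 5*1 + 1 = 6, q_1 = 5*1 + 0 = 5.
  i=2: a_2=9, p_2 = 9*6 + 1 = 55, q_2 = 9*5 + 1 = 46.
  i=3: a_3=9, p_3 = 9*55 + 6 = 501, q_3 = 9*46 + 5 = 419.
  i=4: a_4=4, p_4 = 4*501 + 55 = 2059, q_4 = 4*419 + 46 = 1722.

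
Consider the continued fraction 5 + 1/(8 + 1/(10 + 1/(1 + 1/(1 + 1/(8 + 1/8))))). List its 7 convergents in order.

5/1, 41/8, 415/81, 456/89, 871/170, 7424/1449, 60263/11762

Using the convergent recurrence p_i = a_i*p_{i-1} + p_{i-2}, q_i = a_i*q_{i-1} + q_{i-2} with p_{-2}=0, p_{-1}=1, q_{-2}=1, q_{-1}=0:
  i=0: a_0=5, p_0 = 5*1 + 0 = 5, q_0 = 5*0 + 1 = 1.
  i=1: a_1=8, p_1 = 8*5 + 1 = 41, q_1 = 8*1 + 0 = 8.
  i=2: a_2=10, p_2 = 10*41 + 5 = 415, q_2 = 10*8 + 1 = 81.
  i=3: a_3=1, p_3 = 1*415 + 41 = 456, q_3 = 1*81 + 8 = 89.
  i=4: a_4=1, p_4 = 1*456 + 415 = 871, q_4 = 1*89 + 81 = 170.
  i=5: a_5=8, p_5 = 8*871 + 456 = 7424, q_5 = 8*170 + 89 = 1449.
  i=6: a_6=8, p_6 = 8*7424 + 871 = 60263, q_6 = 8*1449 + 170 = 11762.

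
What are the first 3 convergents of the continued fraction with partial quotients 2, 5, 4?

Using the convergent recurrence p_i = a_i*p_{i-1} + p_{i-2}, q_i = a_i*q_{i-1} + q_{i-2} with p_{-2}=0, p_{-1}=1, q_{-2}=1, q_{-1}=0:
  i=0: a_0=2, p_0 = 2*1 + 0 = 2, q_0 = 2*0 + 1 = 1.
  i=1: a_1=5, p_1 = 5*2 + 1 = 11, q_1 = 5*1 + 0 = 5.
  i=2: a_2=4, p_2 = 4*11 + 2 = 46, q_2 = 4*5 + 1 = 21.

2/1, 11/5, 46/21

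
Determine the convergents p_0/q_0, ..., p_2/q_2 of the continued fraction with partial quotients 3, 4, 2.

Using the convergent recurrence p_i = a_i*p_{i-1} + p_{i-2}, q_i = a_i*q_{i-1} + q_{i-2} with p_{-2}=0, p_{-1}=1, q_{-2}=1, q_{-1}=0:
  i=0: a_0=3, p_0 = 3*1 + 0 = 3, q_0 = 3*0 + 1 = 1.
  i=1: a_1=4, p_1 = 4*3 + 1 = 13, q_1 = 4*1 + 0 = 4.
  i=2: a_2=2, p_2 = 2*13 + 3 = 29, q_2 = 2*4 + 1 = 9.

3/1, 13/4, 29/9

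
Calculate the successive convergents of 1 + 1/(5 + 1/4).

1/1, 6/5, 25/21

Using the convergent recurrence p_i = a_i*p_{i-1} + p_{i-2}, q_i = a_i*q_{i-1} + q_{i-2} with p_{-2}=0, p_{-1}=1, q_{-2}=1, q_{-1}=0:
  i=0: a_0=1, p_0 = 1*1 + 0 = 1, q_0 = 1*0 + 1 = 1.
  i=1: a_1=5, p_1 = 5*1 + 1 = 6, q_1 = 5*1 + 0 = 5.
  i=2: a_2=4, p_2 = 4*6 + 1 = 25, q_2 = 4*5 + 1 = 21.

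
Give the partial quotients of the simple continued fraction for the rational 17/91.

[0; 5, 2, 1, 5]

Run the Euclidean algorithm on 17 and 91; the successive quotients are the partial quotients a_0, a_1, ... (each step inverts the fractional part left over by the previous one):
  17 = 0*91 + 17, so a_0 = 0.
  91 = 5*17 + 6, so a_1 = 5.
  17 = 2*6 + 5, so a_2 = 2.
  6 = 1*5 + 1, so a_3 = 1.
  5 = 5*1 + 0, so a_4 = 5.
The remainder reaches 0 after 5 divisions, so the expansion has 5 partial quotients, read off in order.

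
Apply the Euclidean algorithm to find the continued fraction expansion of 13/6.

[2; 6]

Run the Euclidean algorithm on 13 and 6; the successive quotients are the partial quotients a_0, a_1, ... (each step inverts the fractional part left over by the previous one):
  13 = 2*6 + 1, so a_0 = 2.
  6 = 6*1 + 0, so a_1 = 6.
The remainder reaches 0 after 2 divisions, so the expansion has 2 partial quotients, read off in order.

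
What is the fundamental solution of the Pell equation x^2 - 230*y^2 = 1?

(x, y) = (91, 6)

First expand sqrt(230) as a continued fraction. With x_i = (sqrt(230) + m_i)/d_i and (m_0, d_0) = (0, 1): a_0 = floor(sqrt(230)) = 15, since 15^2 = 225 <= 230 < 256 = 16^2.
Iterate m_{i+1} = d_i*a_i - m_i, d_{i+1} = (230 - m_{i+1}^2)/d_i, a_{i+1} = floor((a_0 + m_{i+1})/d_{i+1}):
  m_1 = 1*15 - 0 = 15, d_1 = (230 - 15^2)/1 = 5/1 = 5, a_1 = floor((15 + 15)/5) = 6.
  m_2 = 5*6 - 15 = 15, d_2 = (230 - 15^2)/5 = 5/5 = 1, a_2 = floor((15 + 15)/1) = 30.
  m_3 = 1*30 - 15 = 15, d_3 = (230 - 15^2)/1 = 5/1 = 5: (m_3, d_3) = (m_1, d_1) = (15, 5), so from here the quotients repeat a_1, a_2; the period length is 2.
So sqrt(230) = [15; (6, 30)] with period length k = 2.
k is even, so the fundamental solution of x^2 - 230y^2 = 1 is (p_{k-1}, q_{k-1}) = (p_1, q_1); compute convergents through index 1.
Convergents (p_i = a_i*p_{i-1} + p_{i-2}, q_i = a_i*q_{i-1} + q_{i-2} with p_{-2}=0, p_{-1}=1, q_{-2}=1, q_{-1}=0):
  i=0: a_0=15, p_0 = 15*1 + 0 = 15, q_0 = 15*0 + 1 = 1.
  i=1: a_1=6, p_1 = 6*15 + 1 = 91, q_1 = 6*1 + 0 = 6.
Check: 91^2 - 230*6^2 = 8281 - 8280 = 1, so (x, y) = (91, 6) solves the equation, and by the theorem it is the least positive solution.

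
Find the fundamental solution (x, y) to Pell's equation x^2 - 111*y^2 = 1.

(x, y) = (295, 28)

First expand sqrt(111) as a continued fraction. With x_i = (sqrt(111) + m_i)/d_i and (m_0, d_0) = (0, 1): a_0 = floor(sqrt(111)) = 10, since 10^2 = 100 <= 111 < 121 = 11^2.
Iterate m_{i+1} = d_i*a_i - m_i, d_{i+1} = (111 - m_{i+1}^2)/d_i, a_{i+1} = floor((a_0 + m_{i+1})/d_{i+1}):
  m_1 = 1*10 - 0 = 10, d_1 = (111 - 10^2)/1 = 11/1 = 11, a_1 = floor((10 + 10)/11) = 1.
  m_2 = 11*1 - 10 = 1, d_2 = (111 - 1^2)/11 = 110/11 = 10, a_2 = floor((10 + 1)/10) = 1.
  m_3 = 10*1 - 1 = 9, d_3 = (111 - 9^2)/10 = 30/10 = 3, a_3 = floor((10 + 9)/3) = 6.
  m_4 = 3*6 - 9 = 9, d_4 = (111 - 9^2)/3 = 30/3 = 10, a_4 = floor((10 + 9)/10) = 1.
  m_5 = 10*1 - 9 = 1, d_5 = (111 - 1^2)/10 = 110/10 = 11, a_5 = floor((10 + 1)/11) = 1.
  m_6 = 11*1 - 1 = 10, d_6 = (111 - 10^2)/11 = 11/11 = 1, a_6 = floor((10 + 10)/1) = 20.
  m_7 = 1*20 - 10 = 10, d_7 = (111 - 10^2)/1 = 11/1 = 11: (m_7, d_7) = (m_1, d_1) = (10, 11), so from here the quotients repeat a_1, ..., a_6; the period length is 6.
So sqrt(111) = [10; (1, 1, 6, 1, 1, 20)] with period length k = 6.
k is even, so the fundamental solution of x^2 - 111y^2 = 1 is (p_{k-1}, q_{k-1}) = (p_5, q_5); compute convergents through index 5.
Convergents (p_i = a_i*p_{i-1} + p_{i-2}, q_i = a_i*q_{i-1} + q_{i-2} with p_{-2}=0, p_{-1}=1, q_{-2}=1, q_{-1}=0):
  i=0: a_0=10, p_0 = 10*1 + 0 = 10, q_0 = 10*0 + 1 = 1.
  i=1: a_1=1, p_1 = 1*10 + 1 = 11, q_1 = 1*1 + 0 = 1.
  i=2: a_2=1, p_2 = 1*11 + 10 = 21, q_2 = 1*1 + 1 = 2.
  i=3: a_3=6, p_3 = 6*21 + 11 = 137, q_3 = 6*2 + 1 = 13.
  i=4: a_4=1, p_4 = 1*137 + 21 = 158, q_4 = 1*13 + 2 = 15.
  i=5: a_5=1, p_5 = 1*158 + 137 = 295, q_5 = 1*15 + 13 = 28.
Check: 295^2 - 111*28^2 = 87025 - 87024 = 1, so (x, y) = (295, 28) solves the equation, and by the theorem it is the least positive solution.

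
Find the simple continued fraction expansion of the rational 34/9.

Run the Euclidean algorithm on 34 and 9; the successive quotients are the partial quotients a_0, a_1, ... (each step inverts the fractional part left over by the previous one):
  34 = 3*9 + 7, so a_0 = 3.
  9 = 1*7 + 2, so a_1 = 1.
  7 = 3*2 + 1, so a_2 = 3.
  2 = 2*1 + 0, so a_3 = 2.
The remainder reaches 0 after 4 divisions, so the expansion has 4 partial quotients, read off in order.

[3; 1, 3, 2]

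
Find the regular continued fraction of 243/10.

[24; 3, 3]

Run the Euclidean algorithm on 243 and 10; the successive quotients are the partial quotients a_0, a_1, ... (each step inverts the fractional part left over by the previous one):
  243 = 24*10 + 3, so a_0 = 24.
  10 = 3*3 + 1, so a_1 = 3.
  3 = 3*1 + 0, so a_2 = 3.
The remainder reaches 0 after 3 divisions, so the expansion has 3 partial quotients, read off in order.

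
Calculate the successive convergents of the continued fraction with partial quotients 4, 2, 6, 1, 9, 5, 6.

Using the convergent recurrence p_i = a_i*p_{i-1} + p_{i-2}, q_i = a_i*q_{i-1} + q_{i-2} with p_{-2}=0, p_{-1}=1, q_{-2}=1, q_{-1}=0:
  i=0: a_0=4, p_0 = 4*1 + 0 = 4, q_0 = 4*0 + 1 = 1.
  i=1: a_1=2, p_1 = 2*4 + 1 = 9, q_1 = 2*1 + 0 = 2.
  i=2: a_2=6, p_2 = 6*9 + 4 = 58, q_2 = 6*2 + 1 = 13.
  i=3: a_3=1, p_3 = 1*58 + 9 = 67, q_3 = 1*13 + 2 = 15.
  i=4: a_4=9, p_4 = 9*67 + 58 = 661, q_4 = 9*15 + 13 = 148.
  i=5: a_5=5, p_5 = 5*661 + 67 = 3372, q_5 = 5*148 + 15 = 755.
  i=6: a_6=6, p_6 = 6*3372 + 661 = 20893, q_6 = 6*755 + 148 = 4678.

4/1, 9/2, 58/13, 67/15, 661/148, 3372/755, 20893/4678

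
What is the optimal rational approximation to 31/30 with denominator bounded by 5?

Expand x = 31/30 as a continued fraction with the Euclidean algorithm:
  31 = 1*30 + 1, so a_0 = 1.
  30 = 30*1 + 0, so a_1 = 30.
so x = [1; 30].
Convergents (p_i = a_i*p_{i-1} + p_{i-2}, q_i = a_i*q_{i-1} + q_{i-2} with p_{-2}=0, p_{-1}=1, q_{-2}=1, q_{-1}=0), until the denominator exceeds 5:
  i=0: a_0=1, p_0 = 1*1 + 0 = 1, q_0 = 1*0 + 1 = 1.
  i=1: a_1=30, p_1 = 30*1 + 1 = 31, q_1 = 30*1 + 0 = 30.
q_1 = 30 > 5, so the last convergent with denominator <= 5 is p_0/q_0 = 1/1.
The closest fraction with denominator <= 5 is either p_0/q_0 or the intermediate fraction (k*p_0 + p_{-1})/(k*q_0 + q_{-1}) with the largest k >= 1 whose denominator stays <= 5; these approach x as k grows, and every other convergent or intermediate fraction in range is farther away.
Largest k: floor((5 - q_{-1})/q_0) = floor((5 - 0)/1) = 5 (using the seeds p_{-1} = 1, q_{-1} = 0).
That gives (5*1 + 1)/(5*1 + 0) = 6/5.
Compare the errors: |x - 1/1| = |31*1 - 1*30|/(30*1) = 1/30, and |x - 6/5| = |31*5 - 6*30|/(30*5) = 25/150.
Cross-multiplying, 1*150 = 150 < 750 = 25*30, so 1/30 is smaller: the convergent 1/1 is closer to x than 6/5.

1/1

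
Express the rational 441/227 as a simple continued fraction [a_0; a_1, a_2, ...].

[1; 1, 16, 2, 6]

Run the Euclidean algorithm on 441 and 227; the successive quotients are the partial quotients a_0, a_1, ... (each step inverts the fractional part left over by the previous one):
  441 = 1*227 + 214, so a_0 = 1.
  227 = 1*214 + 13, so a_1 = 1.
  214 = 16*13 + 6, so a_2 = 16.
  13 = 2*6 + 1, so a_3 = 2.
  6 = 6*1 + 0, so a_4 = 6.
The remainder reaches 0 after 5 divisions, so the expansion has 5 partial quotients, read off in order.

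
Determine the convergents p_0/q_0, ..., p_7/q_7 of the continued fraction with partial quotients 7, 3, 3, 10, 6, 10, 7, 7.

7/1, 22/3, 73/10, 752/103, 4585/628, 46602/6383, 330799/45309, 2362195/323546

Using the convergent recurrence p_i = a_i*p_{i-1} + p_{i-2}, q_i = a_i*q_{i-1} + q_{i-2} with p_{-2}=0, p_{-1}=1, q_{-2}=1, q_{-1}=0:
  i=0: a_0=7, p_0 = 7*1 + 0 = 7, q_0 = 7*0 + 1 = 1.
  i=1: a_1=3, p_1 = 3*7 + 1 = 22, q_1 = 3*1 + 0 = 3.
  i=2: a_2=3, p_2 = 3*22 + 7 = 73, q_2 = 3*3 + 1 = 10.
  i=3: a_3=10, p_3 = 10*73 + 22 = 752, q_3 = 10*10 + 3 = 103.
  i=4: a_4=6, p_4 = 6*752 + 73 = 4585, q_4 = 6*103 + 10 = 628.
  i=5: a_5=10, p_5 = 10*4585 + 752 = 46602, q_5 = 10*628 + 103 = 6383.
  i=6: a_6=7, p_6 = 7*46602 + 4585 = 330799, q_6 = 7*6383 + 628 = 45309.
  i=7: a_7=7, p_7 = 7*330799 + 46602 = 2362195, q_7 = 7*45309 + 6383 = 323546.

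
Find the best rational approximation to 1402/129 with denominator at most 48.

Expand x = 1402/129 as a continued fraction with the Euclidean algorithm:
  1402 = 10*129 + 112, so a_0 = 10.
  129 = 1*112 + 17, so a_1 = 1.
  112 = 6*17 + 10, so a_2 = 6.
  17 = 1*10 + 7, so a_3 = 1.
  10 = 1*7 + 3, so a_4 = 1.
  7 = 2*3 + 1, so a_5 = 2.
  3 = 3*1 + 0, so a_6 = 3.
so x = [10; 1, 6, 1, 1, 2, 3].
Convergents (p_i = a_i*p_{i-1} + p_{i-2}, q_i = a_i*q_{i-1} + q_{i-2} with p_{-2}=0, p_{-1}=1, q_{-2}=1, q_{-1}=0), until the denominator exceeds 48:
  i=0: a_0=10, p_0 = 10*1 + 0 = 10, q_0 = 10*0 + 1 = 1.
  i=1: a_1=1, p_1 = 1*10 + 1 = 11, q_1 = 1*1 + 0 = 1.
  i=2: a_2=6, p_2 = 6*11 + 10 = 76, q_2 = 6*1 + 1 = 7.
  i=3: a_3=1, p_3 = 1*76 + 11 = 87, q_3 = 1*7 + 1 = 8.
  i=4: a_4=1, p_4 = 1*87 + 76 = 163, q_4 = 1*8 + 7 = 15.
  i=5: a_5=2, p_5 = 2*163 + 87 = 413, q_5 = 2*15 + 8 = 38.
  i=6: a_6=3, p_6 = 3*413 + 163 = 1402, q_6 = 3*38 + 15 = 129.
q_6 = 129 > 48, so the last convergent with denominator <= 48 is p_5/q_5 = 413/38.
The closest fraction with denominator <= 48 is either p_5/q_5 or the intermediate fraction (k*p_5 + p_4)/(k*q_5 + q_4) with the largest k >= 1 whose denominator stays <= 48; these approach x as k grows, and every other convergent or intermediate fraction in range is farther away.
Largest k: floor((48 - q_4)/q_5) = floor((48 - 15)/38) = 0.
Since k = 0, no intermediate fraction beyond p_5/q_5 has denominator <= 48, so the convergent 413/38 is the closest (its error is |1402*38 - 413*129|/(129*38) = 1/4902).

413/38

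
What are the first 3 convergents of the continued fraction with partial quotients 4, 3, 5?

4/1, 13/3, 69/16

Using the convergent recurrence p_i = a_i*p_{i-1} + p_{i-2}, q_i = a_i*q_{i-1} + q_{i-2} with p_{-2}=0, p_{-1}=1, q_{-2}=1, q_{-1}=0:
  i=0: a_0=4, p_0 = 4*1 + 0 = 4, q_0 = 4*0 + 1 = 1.
  i=1: a_1=3, p_1 = 3*4 + 1 = 13, q_1 = 3*1 + 0 = 3.
  i=2: a_2=5, p_2 = 5*13 + 4 = 69, q_2 = 5*3 + 1 = 16.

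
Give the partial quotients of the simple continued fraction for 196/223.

Run the Euclidean algorithm on 196 and 223; the successive quotients are the partial quotients a_0, a_1, ... (each step inverts the fractional part left over by the previous one):
  196 = 0*223 + 196, so a_0 = 0.
  223 = 1*196 + 27, so a_1 = 1.
  196 = 7*27 + 7, so a_2 = 7.
  27 = 3*7 + 6, so a_3 = 3.
  7 = 1*6 + 1, so a_4 = 1.
  6 = 6*1 + 0, so a_5 = 6.
The remainder reaches 0 after 6 divisions, so the expansion has 6 partial quotients, read off in order.

[0; 1, 7, 3, 1, 6]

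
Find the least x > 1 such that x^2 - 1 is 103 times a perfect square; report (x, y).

First expand sqrt(103) as a continued fraction. With x_i = (sqrt(103) + m_i)/d_i and (m_0, d_0) = (0, 1): a_0 = floor(sqrt(103)) = 10, since 10^2 = 100 <= 103 < 121 = 11^2.
Iterate m_{i+1} = d_i*a_i - m_i, d_{i+1} = (103 - m_{i+1}^2)/d_i, a_{i+1} = floor((a_0 + m_{i+1})/d_{i+1}):
  m_1 = 1*10 - 0 = 10, d_1 = (103 - 10^2)/1 = 3/1 = 3, a_1 = floor((10 + 10)/3) = 6.
  m_2 = 3*6 - 10 = 8, d_2 = (103 - 8^2)/3 = 39/3 = 13, a_2 = floor((10 + 8)/13) = 1.
  m_3 = 13*1 - 8 = 5, d_3 = (103 - 5^2)/13 = 78/13 = 6, a_3 = floor((10 + 5)/6) = 2.
  m_4 = 6*2 - 5 = 7, d_4 = (103 - 7^2)/6 = 54/6 = 9, a_4 = floor((10 + 7)/9) = 1.
  m_5 = 9*1 - 7 = 2, d_5 = (103 - 2^2)/9 = 99/9 = 11, a_5 = floor((10 + 2)/11) = 1.
  m_6 = 11*1 - 2 = 9, d_6 = (103 - 9^2)/11 = 22/11 = 2, a_6 = floor((10 + 9)/2) = 9.
  m_7 = 2*9 - 9 = 9, d_7 = (103 - 9^2)/2 = 22/2 = 11, a_7 = floor((10 + 9)/11) = 1.
  m_8 = 11*1 - 9 = 2, d_8 = (103 - 2^2)/11 = 99/11 = 9, a_8 = floor((10 + 2)/9) = 1.
  m_9 = 9*1 - 2 = 7, d_9 = (103 - 7^2)/9 = 54/9 = 6, a_9 = floor((10 + 7)/6) = 2.
  m_10 = 6*2 - 7 = 5, d_10 = (103 - 5^2)/6 = 78/6 = 13, a_10 = floor((10 + 5)/13) = 1.
  m_11 = 13*1 - 5 = 8, d_11 = (103 - 8^2)/13 = 39/13 = 3, a_11 = floor((10 + 8)/3) = 6.
  m_12 = 3*6 - 8 = 10, d_12 = (103 - 10^2)/3 = 3/3 = 1, a_12 = floor((10 + 10)/1) = 20.
  m_13 = 1*20 - 10 = 10, d_13 = (103 - 10^2)/1 = 3/1 = 3: (m_13, d_13) = (m_1, d_1) = (10, 3), so from here the quotients repeat a_1, ..., a_12; the period length is 12.
So sqrt(103) = [10; (6, 1, 2, 1, 1, 9, 1, 1, 2, 1, 6, 20)] with period length k = 12.
k is even, so the fundamental solution of x^2 - 103y^2 = 1 is (p_{k-1}, q_{k-1}) = (p_11, q_11); compute convergents through index 11.
Convergents (p_i = a_i*p_{i-1} + p_{i-2}, q_i = a_i*q_{i-1} + q_{i-2} with p_{-2}=0, p_{-1}=1, q_{-2}=1, q_{-1}=0):
  i=0: a_0=10, p_0 = 10*1 + 0 = 10, q_0 = 10*0 + 1 = 1.
  i=1: a_1=6, p_1 = 6*10 + 1 = 61, q_1 = 6*1 + 0 = 6.
  i=2: a_2=1, p_2 = 1*61 + 10 = 71, q_2 = 1*6 + 1 = 7.
  i=3: a_3=2, p_3 = 2*71 + 61 = 203, q_3 = 2*7 + 6 = 20.
  i=4: a_4=1, p_4 = 1*203 + 71 = 274, q_4 = 1*20 + 7 = 27.
  i=5: a_5=1, p_5 = 1*274 + 203 = 477, q_5 = 1*27 + 20 = 47.
  i=6: a_6=9, p_6 = 9*477 + 274 = 4567, q_6 = 9*47 + 27 = 450.
  i=7: a_7=1, p_7 = 1*4567 + 477 = 5044, q_7 = 1*450 + 47 = 497.
  i=8: a_8=1, p_8 = 1*5044 + 4567 = 9611, q_8 = 1*497 + 450 = 947.
  i=9: a_9=2, p_9 = 2*9611 + 5044 = 24266, q_9 = 2*947 + 497 = 2391.
  i=10: a_10=1, p_10 = 1*24266 + 9611 = 33877, q_10 = 1*2391 + 947 = 3338.
  i=11: a_11=6, p_11 = 6*33877 + 24266 = 227528, q_11 = 6*3338 + 2391 = 22419.
Check: 227528^2 - 103*22419^2 = 51768990784 - 51768990783 = 1, so (x, y) = (227528, 22419) solves the equation, and by the theorem it is the least positive solution.

(x, y) = (227528, 22419)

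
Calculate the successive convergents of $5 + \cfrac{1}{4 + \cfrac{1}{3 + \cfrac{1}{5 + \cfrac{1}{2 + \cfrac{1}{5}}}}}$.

5/1, 21/4, 68/13, 361/69, 790/151, 4311/824

Using the convergent recurrence p_i = a_i*p_{i-1} + p_{i-2}, q_i = a_i*q_{i-1} + q_{i-2} with p_{-2}=0, p_{-1}=1, q_{-2}=1, q_{-1}=0:
  i=0: a_0=5, p_0 = 5*1 + 0 = 5, q_0 = 5*0 + 1 = 1.
  i=1: a_1=4, p_1 = 4*5 + 1 = 21, q_1 = 4*1 + 0 = 4.
  i=2: a_2=3, p_2 = 3*21 + 5 = 68, q_2 = 3*4 + 1 = 13.
  i=3: a_3=5, p_3 = 5*68 + 21 = 361, q_3 = 5*13 + 4 = 69.
  i=4: a_4=2, p_4 = 2*361 + 68 = 790, q_4 = 2*69 + 13 = 151.
  i=5: a_5=5, p_5 = 5*790 + 361 = 4311, q_5 = 5*151 + 69 = 824.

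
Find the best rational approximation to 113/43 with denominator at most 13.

Expand x = 113/43 as a continued fraction with the Euclidean algorithm:
  113 = 2*43 + 27, so a_0 = 2.
  43 = 1*27 + 16, so a_1 = 1.
  27 = 1*16 + 11, so a_2 = 1.
  16 = 1*11 + 5, so a_3 = 1.
  11 = 2*5 + 1, so a_4 = 2.
  5 = 5*1 + 0, so a_5 = 5.
so x = [2; 1, 1, 1, 2, 5].
Convergents (p_i = a_i*p_{i-1} + p_{i-2}, q_i = a_i*q_{i-1} + q_{i-2} with p_{-2}=0, p_{-1}=1, q_{-2}=1, q_{-1}=0), until the denominator exceeds 13:
  i=0: a_0=2, p_0 = 2*1 + 0 = 2, q_0 = 2*0 + 1 = 1.
  i=1: a_1=1, p_1 = 1*2 + 1 = 3, q_1 = 1*1 + 0 = 1.
  i=2: a_2=1, p_2 = 1*3 + 2 = 5, q_2 = 1*1 + 1 = 2.
  i=3: a_3=1, p_3 = 1*5 + 3 = 8, q_3 = 1*2 + 1 = 3.
  i=4: a_4=2, p_4 = 2*8 + 5 = 21, q_4 = 2*3 + 2 = 8.
  i=5: a_5=5, p_5 = 5*21 + 8 = 113, q_5 = 5*8 + 3 = 43.
q_5 = 43 > 13, so the last convergent with denominator <= 13 is p_4/q_4 = 21/8.
The closest fraction with denominator <= 13 is either p_4/q_4 or the intermediate fraction (k*p_4 + p_3)/(k*q_4 + q_3) with the largest k >= 1 whose denominator stays <= 13; these approach x as k grows, and every other convergent or intermediate fraction in range is farther away.
Largest k: floor((13 - q_3)/q_4) = floor((13 - 3)/8) = 1.
That gives (1*21 + 8)/(1*8 + 3) = 29/11.
Compare the errors: |x - 21/8| = |113*8 - 21*43|/(43*8) = 1/344, and |x - 29/11| = |113*11 - 29*43|/(43*11) = 4/473.
Cross-multiplying, 1*473 = 473 < 1376 = 4*344, so 1/344 is smaller: the convergent 21/8 is closer to x than 29/11.

21/8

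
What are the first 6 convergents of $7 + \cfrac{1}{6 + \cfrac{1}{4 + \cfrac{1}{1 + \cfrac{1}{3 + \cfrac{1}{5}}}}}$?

Using the convergent recurrence p_i = a_i*p_{i-1} + p_{i-2}, q_i = a_i*q_{i-1} + q_{i-2} with p_{-2}=0, p_{-1}=1, q_{-2}=1, q_{-1}=0:
  i=0: a_0=7, p_0 = 7*1 + 0 = 7, q_0 = 7*0 + 1 = 1.
  i=1: a_1=6, p_1 = 6*7 + 1 = 43, q_1 = 6*1 + 0 = 6.
  i=2: a_2=4, p_2 = 4*43 + 7 = 179, q_2 = 4*6 + 1 = 25.
  i=3: a_3=1, p_3 = 1*179 + 43 = 222, q_3 = 1*25 + 6 = 31.
  i=4: a_4=3, p_4 = 3*222 + 179 = 845, q_4 = 3*31 + 25 = 118.
  i=5: a_5=5, p_5 = 5*845 + 222 = 4447, q_5 = 5*118 + 31 = 621.

7/1, 43/6, 179/25, 222/31, 845/118, 4447/621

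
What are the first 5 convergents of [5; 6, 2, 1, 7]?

Using the convergent recurrence p_i = a_i*p_{i-1} + p_{i-2}, q_i = a_i*q_{i-1} + q_{i-2} with p_{-2}=0, p_{-1}=1, q_{-2}=1, q_{-1}=0:
  i=0: a_0=5, p_0 = 5*1 + 0 = 5, q_0 = 5*0 + 1 = 1.
  i=1: a_1=6, p_1 = 6*5 + 1 = 31, q_1 = 6*1 + 0 = 6.
  i=2: a_2=2, p_2 = 2*31 + 5 = 67, q_2 = 2*6 + 1 = 13.
  i=3: a_3=1, p_3 = 1*67 + 31 = 98, q_3 = 1*13 + 6 = 19.
  i=4: a_4=7, p_4 = 7*98 + 67 = 753, q_4 = 7*19 + 13 = 146.

5/1, 31/6, 67/13, 98/19, 753/146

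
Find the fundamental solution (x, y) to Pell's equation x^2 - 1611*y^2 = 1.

First expand sqrt(1611) as a continued fraction. With x_i = (sqrt(1611) + m_i)/d_i and (m_0, d_0) = (0, 1): a_0 = floor(sqrt(1611)) = 40, since 40^2 = 1600 <= 1611 < 1681 = 41^2.
Iterate m_{i+1} = d_i*a_i - m_i, d_{i+1} = (1611 - m_{i+1}^2)/d_i, a_{i+1} = floor((a_0 + m_{i+1})/d_{i+1}):
  m_1 = 1*40 - 0 = 40, d_1 = (1611 - 40^2)/1 = 11/1 = 11, a_1 = floor((40 + 40)/11) = 7.
  m_2 = 11*7 - 40 = 37, d_2 = (1611 - 37^2)/11 = 242/11 = 22, a_2 = floor((40 + 37)/22) = 3.
  m_3 = 22*3 - 37 = 29, d_3 = (1611 - 29^2)/22 = 770/22 = 35, a_3 = floor((40 + 29)/35) = 1.
  m_4 = 35*1 - 29 = 6, d_4 = (1611 - 6^2)/35 = 1575/35 = 45, a_4 = floor((40 + 6)/45) = 1.
  m_5 = 45*1 - 6 = 39, d_5 = (1611 - 39^2)/45 = 90/45 = 2, a_5 = floor((40 + 39)/2) = 39.
  m_6 = 2*39 - 39 = 39, d_6 = (1611 - 39^2)/2 = 90/2 = 45, a_6 = floor((40 + 39)/45) = 1.
  m_7 = 45*1 - 39 = 6, d_7 = (1611 - 6^2)/45 = 1575/45 = 35, a_7 = floor((40 + 6)/35) = 1.
  m_8 = 35*1 - 6 = 29, d_8 = (1611 - 29^2)/35 = 770/35 = 22, a_8 = floor((40 + 29)/22) = 3.
  m_9 = 22*3 - 29 = 37, d_9 = (1611 - 37^2)/22 = 242/22 = 11, a_9 = floor((40 + 37)/11) = 7.
  m_10 = 11*7 - 37 = 40, d_10 = (1611 - 40^2)/11 = 11/11 = 1, a_10 = floor((40 + 40)/1) = 80.
  m_11 = 1*80 - 40 = 40, d_11 = (1611 - 40^2)/1 = 11/1 = 11: (m_11, d_11) = (m_1, d_1) = (40, 11), so from here the quotients repeat a_1, ..., a_10; the period length is 10.
So sqrt(1611) = [40; (7, 3, 1, 1, 39, 1, 1, 3, 7, 80)] with period length k = 10.
k is even, so the fundamental solution of x^2 - 1611y^2 = 1 is (p_{k-1}, q_{k-1}) = (p_9, q_9); compute convergents through index 9.
Convergents (p_i = a_i*p_{i-1} + p_{i-2}, q_i = a_i*q_{i-1} + q_{i-2} with p_{-2}=0, p_{-1}=1, q_{-2}=1, q_{-1}=0):
  i=0: a_0=40, p_0 = 40*1 + 0 = 40, q_0 = 40*0 + 1 = 1.
  i=1: a_1=7, p_1 = 7*40 + 1 = 281, q_1 = 7*1 + 0 = 7.
  i=2: a_2=3, p_2 = 3*281 + 40 = 883, q_2 = 3*7 + 1 = 22.
  i=3: a_3=1, p_3 = 1*883 + 281 = 1164, q_3 = 1*22 + 7 = 29.
  i=4: a_4=1, p_4 = 1*1164 + 883 = 2047, q_4 = 1*29 + 22 = 51.
  i=5: a_5=39, p_5 = 39*2047 + 1164 = 80997, q_5 = 39*51 + 29 = 2018.
  i=6: a_6=1, p_6 = 1*80997 + 2047 = 83044, q_6 = 1*2018 + 51 = 2069.
  i=7: a_7=1, p_7 = 1*83044 + 80997 = 164041, q_7 = 1*2069 + 2018 = 4087.
  i=8: a_8=3, p_8 = 3*164041 + 83044 = 575167, q_8 = 3*4087 + 2069 = 14330.
  i=9: a_9=7, p_9 = 7*575167 + 164041 = 4190210, q_9 = 7*14330 + 4087 = 104397.
Check: 4190210^2 - 1611*104397^2 = 17557859844100 - 17557859844099 = 1, so (x, y) = (4190210, 104397) solves the equation, and by the theorem it is the least positive solution.

(x, y) = (4190210, 104397)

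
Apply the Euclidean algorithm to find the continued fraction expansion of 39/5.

[7; 1, 4]

Run the Euclidean algorithm on 39 and 5; the successive quotients are the partial quotients a_0, a_1, ... (each step inverts the fractional part left over by the previous one):
  39 = 7*5 + 4, so a_0 = 7.
  5 = 1*4 + 1, so a_1 = 1.
  4 = 4*1 + 0, so a_2 = 4.
The remainder reaches 0 after 3 divisions, so the expansion has 3 partial quotients, read off in order.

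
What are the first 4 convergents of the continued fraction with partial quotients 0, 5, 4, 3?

Using the convergent recurrence p_i = a_i*p_{i-1} + p_{i-2}, q_i = a_i*q_{i-1} + q_{i-2} with p_{-2}=0, p_{-1}=1, q_{-2}=1, q_{-1}=0:
  i=0: a_0=0, p_0 = 0*1 + 0 = 0, q_0 = 0*0 + 1 = 1.
  i=1: a_1=5, p_1 = 5*0 + 1 = 1, q_1 = 5*1 + 0 = 5.
  i=2: a_2=4, p_2 = 4*1 + 0 = 4, q_2 = 4*5 + 1 = 21.
  i=3: a_3=3, p_3 = 3*4 + 1 = 13, q_3 = 3*21 + 5 = 68.

0/1, 1/5, 4/21, 13/68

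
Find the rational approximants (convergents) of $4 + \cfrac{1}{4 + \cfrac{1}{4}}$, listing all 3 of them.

4/1, 17/4, 72/17

Using the convergent recurrence p_i = a_i*p_{i-1} + p_{i-2}, q_i = a_i*q_{i-1} + q_{i-2} with p_{-2}=0, p_{-1}=1, q_{-2}=1, q_{-1}=0:
  i=0: a_0=4, p_0 = 4*1 + 0 = 4, q_0 = 4*0 + 1 = 1.
  i=1: a_1=4, p_1 = 4*4 + 1 = 17, q_1 = 4*1 + 0 = 4.
  i=2: a_2=4, p_2 = 4*17 + 4 = 72, q_2 = 4*4 + 1 = 17.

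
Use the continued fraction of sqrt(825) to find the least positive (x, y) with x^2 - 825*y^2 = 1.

(x, y) = (48599, 1692)

First expand sqrt(825) as a continued fraction. With x_i = (sqrt(825) + m_i)/d_i and (m_0, d_0) = (0, 1): a_0 = floor(sqrt(825)) = 28, since 28^2 = 784 <= 825 < 841 = 29^2.
Iterate m_{i+1} = d_i*a_i - m_i, d_{i+1} = (825 - m_{i+1}^2)/d_i, a_{i+1} = floor((a_0 + m_{i+1})/d_{i+1}):
  m_1 = 1*28 - 0 = 28, d_1 = (825 - 28^2)/1 = 41/1 = 41, a_1 = floor((28 + 28)/41) = 1.
  m_2 = 41*1 - 28 = 13, d_2 = (825 - 13^2)/41 = 656/41 = 16, a_2 = floor((28 + 13)/16) = 2.
  m_3 = 16*2 - 13 = 19, d_3 = (825 - 19^2)/16 = 464/16 = 29, a_3 = floor((28 + 19)/29) = 1.
  m_4 = 29*1 - 19 = 10, d_4 = (825 - 10^2)/29 = 725/29 = 25, a_4 = floor((28 + 10)/25) = 1.
  m_5 = 25*1 - 10 = 15, d_5 = (825 - 15^2)/25 = 600/25 = 24, a_5 = floor((28 + 15)/24) = 1.
  m_6 = 24*1 - 15 = 9, d_6 = (825 - 9^2)/24 = 744/24 = 31, a_6 = floor((28 + 9)/31) = 1.
  m_7 = 31*1 - 9 = 22, d_7 = (825 - 22^2)/31 = 341/31 = 11, a_7 = floor((28 + 22)/11) = 4.
  m_8 = 11*4 - 22 = 22, d_8 = (825 - 22^2)/11 = 341/11 = 31, a_8 = floor((28 + 22)/31) = 1.
  m_9 = 31*1 - 22 = 9, d_9 = (825 - 9^2)/31 = 744/31 = 24, a_9 = floor((28 + 9)/24) = 1.
  m_10 = 24*1 - 9 = 15, d_10 = (825 - 15^2)/24 = 600/24 = 25, a_10 = floor((28 + 15)/25) = 1.
  m_11 = 25*1 - 15 = 10, d_11 = (825 - 10^2)/25 = 725/25 = 29, a_11 = floor((28 + 10)/29) = 1.
  m_12 = 29*1 - 10 = 19, d_12 = (825 - 19^2)/29 = 464/29 = 16, a_12 = floor((28 + 19)/16) = 2.
  m_13 = 16*2 - 19 = 13, d_13 = (825 - 13^2)/16 = 656/16 = 41, a_13 = floor((28 + 13)/41) = 1.
  m_14 = 41*1 - 13 = 28, d_14 = (825 - 28^2)/41 = 41/41 = 1, a_14 = floor((28 + 28)/1) = 56.
  m_15 = 1*56 - 28 = 28, d_15 = (825 - 28^2)/1 = 41/1 = 41: (m_15, d_15) = (m_1, d_1) = (28, 41), so from here the quotients repeat a_1, ..., a_14; the period length is 14.
So sqrt(825) = [28; (1, 2, 1, 1, 1, 1, 4, 1, 1, 1, 1, 2, 1, 56)] with period length k = 14.
k is even, so the fundamental solution of x^2 - 825y^2 = 1 is (p_{k-1}, q_{k-1}) = (p_13, q_13); compute convergents through index 13.
Convergents (p_i = a_i*p_{i-1} + p_{i-2}, q_i = a_i*q_{i-1} + q_{i-2} with p_{-2}=0, p_{-1}=1, q_{-2}=1, q_{-1}=0):
  i=0: a_0=28, p_0 = 28*1 + 0 = 28, q_0 = 28*0 + 1 = 1.
  i=1: a_1=1, p_1 = 1*28 + 1 = 29, q_1 = 1*1 + 0 = 1.
  i=2: a_2=2, p_2 = 2*29 + 28 = 86, q_2 = 2*1 + 1 = 3.
  i=3: a_3=1, p_3 = 1*86 + 29 = 115, q_3 = 1*3 + 1 = 4.
  i=4: a_4=1, p_4 = 1*115 + 86 = 201, q_4 = 1*4 + 3 = 7.
  i=5: a_5=1, p_5 = 1*201 + 115 = 316, q_5 = 1*7 + 4 = 11.
  i=6: a_6=1, p_6 = 1*316 + 201 = 517, q_6 = 1*11 + 7 = 18.
  i=7: a_7=4, p_7 = 4*517 + 316 = 2384, q_7 = 4*18 + 11 = 83.
  i=8: a_8=1, p_8 = 1*2384 + 517 = 2901, q_8 = 1*83 + 18 = 101.
  i=9: a_9=1, p_9 = 1*2901 + 2384 = 5285, q_9 = 1*101 + 83 = 184.
  i=10: a_10=1, p_10 = 1*5285 + 2901 = 8186, q_10 = 1*184 + 101 = 285.
  i=11: a_11=1, p_11 = 1*8186 + 5285 = 13471, q_11 = 1*285 + 184 = 469.
  i=12: a_12=2, p_12 = 2*13471 + 8186 = 35128, q_12 = 2*469 + 285 = 1223.
  i=13: a_13=1, p_13 = 1*35128 + 13471 = 48599, q_13 = 1*1223 + 469 = 1692.
Check: 48599^2 - 825*1692^2 = 2361862801 - 2361862800 = 1, so (x, y) = (48599, 1692) solves the equation, and by the theorem it is the least positive solution.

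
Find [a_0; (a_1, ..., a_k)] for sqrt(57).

Write x_i = (sqrt(57) + m_i)/d_i with (m_0, d_0) = (0, 1). a_0 = floor(sqrt(57)) = 7, since 7^2 = 49 <= 57 < 64 = 8^2.
Iterate m_{i+1} = d_i*a_i - m_i, d_{i+1} = (57 - m_{i+1}^2)/d_i, a_{i+1} = floor((a_0 + m_{i+1})/d_{i+1}):
  m_1 = 1*7 - 0 = 7, d_1 = (57 - 7^2)/1 = 8/1 = 8, a_1 = floor((7 + 7)/8) = 1.
  m_2 = 8*1 - 7 = 1, d_2 = (57 - 1^2)/8 = 56/8 = 7, a_2 = floor((7 + 1)/7) = 1.
  m_3 = 7*1 - 1 = 6, d_3 = (57 - 6^2)/7 = 21/7 = 3, a_3 = floor((7 + 6)/3) = 4.
  m_4 = 3*4 - 6 = 6, d_4 = (57 - 6^2)/3 = 21/3 = 7, a_4 = floor((7 + 6)/7) = 1.
  m_5 = 7*1 - 6 = 1, d_5 = (57 - 1^2)/7 = 56/7 = 8, a_5 = floor((7 + 1)/8) = 1.
  m_6 = 8*1 - 1 = 7, d_6 = (57 - 7^2)/8 = 8/8 = 1, a_6 = floor((7 + 7)/1) = 14.
  m_7 = 1*14 - 7 = 7, d_7 = (57 - 7^2)/1 = 8/1 = 8: (m_7, d_7) = (m_1, d_1) = (7, 8), so from here the quotients repeat a_1, ..., a_6; the period length is 6.
Hence the expansion of sqrt(57) is a_0 = 7 followed by the repeating block 1, 1, 4, 1, 1, 14 (period 6).

[7; (1, 1, 4, 1, 1, 14)]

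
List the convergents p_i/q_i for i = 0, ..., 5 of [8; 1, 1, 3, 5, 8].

Using the convergent recurrence p_i = a_i*p_{i-1} + p_{i-2}, q_i = a_i*q_{i-1} + q_{i-2} with p_{-2}=0, p_{-1}=1, q_{-2}=1, q_{-1}=0:
  i=0: a_0=8, p_0 = 8*1 + 0 = 8, q_0 = 8*0 + 1 = 1.
  i=1: a_1=1, p_1 = 1*8 + 1 = 9, q_1 = 1*1 + 0 = 1.
  i=2: a_2=1, p_2 = 1*9 + 8 = 17, q_2 = 1*1 + 1 = 2.
  i=3: a_3=3, p_3 = 3*17 + 9 = 60, q_3 = 3*2 + 1 = 7.
  i=4: a_4=5, p_4 = 5*60 + 17 = 317, q_4 = 5*7 + 2 = 37.
  i=5: a_5=8, p_5 = 8*317 + 60 = 2596, q_5 = 8*37 + 7 = 303.

8/1, 9/1, 17/2, 60/7, 317/37, 2596/303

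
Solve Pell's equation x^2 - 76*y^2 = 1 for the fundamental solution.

First expand sqrt(76) as a continued fraction. With x_i = (sqrt(76) + m_i)/d_i and (m_0, d_0) = (0, 1): a_0 = floor(sqrt(76)) = 8, since 8^2 = 64 <= 76 < 81 = 9^2.
Iterate m_{i+1} = d_i*a_i - m_i, d_{i+1} = (76 - m_{i+1}^2)/d_i, a_{i+1} = floor((a_0 + m_{i+1})/d_{i+1}):
  m_1 = 1*8 - 0 = 8, d_1 = (76 - 8^2)/1 = 12/1 = 12, a_1 = floor((8 + 8)/12) = 1.
  m_2 = 12*1 - 8 = 4, d_2 = (76 - 4^2)/12 = 60/12 = 5, a_2 = floor((8 + 4)/5) = 2.
  m_3 = 5*2 - 4 = 6, d_3 = (76 - 6^2)/5 = 40/5 = 8, a_3 = floor((8 + 6)/8) = 1.
  m_4 = 8*1 - 6 = 2, d_4 = (76 - 2^2)/8 = 72/8 = 9, a_4 = floor((8 + 2)/9) = 1.
  m_5 = 9*1 - 2 = 7, d_5 = (76 - 7^2)/9 = 27/9 = 3, a_5 = floor((8 + 7)/3) = 5.
  m_6 = 3*5 - 7 = 8, d_6 = (76 - 8^2)/3 = 12/3 = 4, a_6 = floor((8 + 8)/4) = 4.
  m_7 = 4*4 - 8 = 8, d_7 = (76 - 8^2)/4 = 12/4 = 3, a_7 = floor((8 + 8)/3) = 5.
  m_8 = 3*5 - 8 = 7, d_8 = (76 - 7^2)/3 = 27/3 = 9, a_8 = floor((8 + 7)/9) = 1.
  m_9 = 9*1 - 7 = 2, d_9 = (76 - 2^2)/9 = 72/9 = 8, a_9 = floor((8 + 2)/8) = 1.
  m_10 = 8*1 - 2 = 6, d_10 = (76 - 6^2)/8 = 40/8 = 5, a_10 = floor((8 + 6)/5) = 2.
  m_11 = 5*2 - 6 = 4, d_11 = (76 - 4^2)/5 = 60/5 = 12, a_11 = floor((8 + 4)/12) = 1.
  m_12 = 12*1 - 4 = 8, d_12 = (76 - 8^2)/12 = 12/12 = 1, a_12 = floor((8 + 8)/1) = 16.
  m_13 = 1*16 - 8 = 8, d_13 = (76 - 8^2)/1 = 12/1 = 12: (m_13, d_13) = (m_1, d_1) = (8, 12), so from here the quotients repeat a_1, ..., a_12; the period length is 12.
So sqrt(76) = [8; (1, 2, 1, 1, 5, 4, 5, 1, 1, 2, 1, 16)] with period length k = 12.
k is even, so the fundamental solution of x^2 - 76y^2 = 1 is (p_{k-1}, q_{k-1}) = (p_11, q_11); compute convergents through index 11.
Convergents (p_i = a_i*p_{i-1} + p_{i-2}, q_i = a_i*q_{i-1} + q_{i-2} with p_{-2}=0, p_{-1}=1, q_{-2}=1, q_{-1}=0):
  i=0: a_0=8, p_0 = 8*1 + 0 = 8, q_0 = 8*0 + 1 = 1.
  i=1: a_1=1, p_1 = 1*8 + 1 = 9, q_1 = 1*1 + 0 = 1.
  i=2: a_2=2, p_2 = 2*9 + 8 = 26, q_2 = 2*1 + 1 = 3.
  i=3: a_3=1, p_3 = 1*26 + 9 = 35, q_3 = 1*3 + 1 = 4.
  i=4: a_4=1, p_4 = 1*35 + 26 = 61, q_4 = 1*4 + 3 = 7.
  i=5: a_5=5, p_5 = 5*61 + 35 = 340, q_5 = 5*7 + 4 = 39.
  i=6: a_6=4, p_6 = 4*340 + 61 = 1421, q_6 = 4*39 + 7 = 163.
  i=7: a_7=5, p_7 = 5*1421 + 340 = 7445, q_7 = 5*163 + 39 = 854.
  i=8: a_8=1, p_8 = 1*7445 + 1421 = 8866, q_8 = 1*854 + 163 = 1017.
  i=9: a_9=1, p_9 = 1*8866 + 7445 = 16311, q_9 = 1*1017 + 854 = 1871.
  i=10: a_10=2, p_10 = 2*16311 + 8866 = 41488, q_10 = 2*1871 + 1017 = 4759.
  i=11: a_11=1, p_11 = 1*41488 + 16311 = 57799, q_11 = 1*4759 + 1871 = 6630.
Check: 57799^2 - 76*6630^2 = 3340724401 - 3340724400 = 1, so (x, y) = (57799, 6630) solves the equation, and by the theorem it is the least positive solution.

(x, y) = (57799, 6630)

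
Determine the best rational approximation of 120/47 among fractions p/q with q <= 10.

Expand x = 120/47 as a continued fraction with the Euclidean algorithm:
  120 = 2*47 + 26, so a_0 = 2.
  47 = 1*26 + 21, so a_1 = 1.
  26 = 1*21 + 5, so a_2 = 1.
  21 = 4*5 + 1, so a_3 = 4.
  5 = 5*1 + 0, so a_4 = 5.
so x = [2; 1, 1, 4, 5].
Convergents (p_i = a_i*p_{i-1} + p_{i-2}, q_i = a_i*q_{i-1} + q_{i-2} with p_{-2}=0, p_{-1}=1, q_{-2}=1, q_{-1}=0), until the denominator exceeds 10:
  i=0: a_0=2, p_0 = 2*1 + 0 = 2, q_0 = 2*0 + 1 = 1.
  i=1: a_1=1, p_1 = 1*2 + 1 = 3, q_1 = 1*1 + 0 = 1.
  i=2: a_2=1, p_2 = 1*3 + 2 = 5, q_2 = 1*1 + 1 = 2.
  i=3: a_3=4, p_3 = 4*5 + 3 = 23, q_3 = 4*2 + 1 = 9.
  i=4: a_4=5, p_4 = 5*23 + 5 = 120, q_4 = 5*9 + 2 = 47.
q_4 = 47 > 10, so the last convergent with denominator <= 10 is p_3/q_3 = 23/9.
The closest fraction with denominator <= 10 is either p_3/q_3 or the intermediate fraction (k*p_3 + p_2)/(k*q_3 + q_2) with the largest k >= 1 whose denominator stays <= 10; these approach x as k grows, and every other convergent or intermediate fraction in range is farther away.
Largest k: floor((10 - q_2)/q_3) = floor((10 - 2)/9) = 0.
Since k = 0, no intermediate fraction beyond p_3/q_3 has denominator <= 10, so the convergent 23/9 is the closest (its error is |120*9 - 23*47|/(47*9) = 1/423).

23/9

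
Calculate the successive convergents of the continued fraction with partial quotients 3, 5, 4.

3/1, 16/5, 67/21

Using the convergent recurrence p_i = a_i*p_{i-1} + p_{i-2}, q_i = a_i*q_{i-1} + q_{i-2} with p_{-2}=0, p_{-1}=1, q_{-2}=1, q_{-1}=0:
  i=0: a_0=3, p_0 = 3*1 + 0 = 3, q_0 = 3*0 + 1 = 1.
  i=1: a_1=5, p_1 = 5*3 + 1 = 16, q_1 = 5*1 + 0 = 5.
  i=2: a_2=4, p_2 = 4*16 + 3 = 67, q_2 = 4*5 + 1 = 21.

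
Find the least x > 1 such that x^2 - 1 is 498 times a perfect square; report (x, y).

First expand sqrt(498) as a continued fraction. With x_i = (sqrt(498) + m_i)/d_i and (m_0, d_0) = (0, 1): a_0 = floor(sqrt(498)) = 22, since 22^2 = 484 <= 498 < 529 = 23^2.
Iterate m_{i+1} = d_i*a_i - m_i, d_{i+1} = (498 - m_{i+1}^2)/d_i, a_{i+1} = floor((a_0 + m_{i+1})/d_{i+1}):
  m_1 = 1*22 - 0 = 22, d_1 = (498 - 22^2)/1 = 14/1 = 14, a_1 = floor((22 + 22)/14) = 3.
  m_2 = 14*3 - 22 = 20, d_2 = (498 - 20^2)/14 = 98/14 = 7, a_2 = floor((22 + 20)/7) = 6.
  m_3 = 7*6 - 20 = 22, d_3 = (498 - 22^2)/7 = 14/7 = 2, a_3 = floor((22 + 22)/2) = 22.
  m_4 = 2*22 - 22 = 22, d_4 = (498 - 22^2)/2 = 14/2 = 7, a_4 = floor((22 + 22)/7) = 6.
  m_5 = 7*6 - 22 = 20, d_5 = (498 - 20^2)/7 = 98/7 = 14, a_5 = floor((22 + 20)/14) = 3.
  m_6 = 14*3 - 20 = 22, d_6 = (498 - 22^2)/14 = 14/14 = 1, a_6 = floor((22 + 22)/1) = 44.
  m_7 = 1*44 - 22 = 22, d_7 = (498 - 22^2)/1 = 14/1 = 14: (m_7, d_7) = (m_1, d_1) = (22, 14), so from here the quotients repeat a_1, ..., a_6; the period length is 6.
So sqrt(498) = [22; (3, 6, 22, 6, 3, 44)] with period length k = 6.
k is even, so the fundamental solution of x^2 - 498y^2 = 1 is (p_{k-1}, q_{k-1}) = (p_5, q_5); compute convergents through index 5.
Convergents (p_i = a_i*p_{i-1} + p_{i-2}, q_i = a_i*q_{i-1} + q_{i-2} with p_{-2}=0, p_{-1}=1, q_{-2}=1, q_{-1}=0):
  i=0: a_0=22, p_0 = 22*1 + 0 = 22, q_0 = 22*0 + 1 = 1.
  i=1: a_1=3, p_1 = 3*22 + 1 = 67, q_1 = 3*1 + 0 = 3.
  i=2: a_2=6, p_2 = 6*67 + 22 = 424, q_2 = 6*3 + 1 = 19.
  i=3: a_3=22, p_3 = 22*424 + 67 = 9395, q_3 = 22*19 + 3 = 421.
  i=4: a_4=6, p_4 = 6*9395 + 424 = 56794, q_4 = 6*421 + 19 = 2545.
  i=5: a_5=3, p_5 = 3*56794 + 9395 = 179777, q_5 = 3*2545 + 421 = 8056.
Check: 179777^2 - 498*8056^2 = 32319769729 - 32319769728 = 1, so (x, y) = (179777, 8056) solves the equation, and by the theorem it is the least positive solution.

(x, y) = (179777, 8056)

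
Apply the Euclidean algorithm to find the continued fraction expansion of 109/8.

Run the Euclidean algorithm on 109 and 8; the successive quotients are the partial quotients a_0, a_1, ... (each step inverts the fractional part left over by the previous one):
  109 = 13*8 + 5, so a_0 = 13.
  8 = 1*5 + 3, so a_1 = 1.
  5 = 1*3 + 2, so a_2 = 1.
  3 = 1*2 + 1, so a_3 = 1.
  2 = 2*1 + 0, so a_4 = 2.
The remainder reaches 0 after 5 divisions, so the expansion has 5 partial quotients, read off in order.

[13; 1, 1, 1, 2]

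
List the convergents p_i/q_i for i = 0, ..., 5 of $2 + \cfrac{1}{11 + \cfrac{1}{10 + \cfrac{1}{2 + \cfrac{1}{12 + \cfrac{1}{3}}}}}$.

Using the convergent recurrence p_i = a_i*p_{i-1} + p_{i-2}, q_i = a_i*q_{i-1} + q_{i-2} with p_{-2}=0, p_{-1}=1, q_{-2}=1, q_{-1}=0:
  i=0: a_0=2, p_0 = 2*1 + 0 = 2, q_0 = 2*0 + 1 = 1.
  i=1: a_1=11, p_1 = 11*2 + 1 = 23, q_1 = 11*1 + 0 = 11.
  i=2: a_2=10, p_2 = 10*23 + 2 = 232, q_2 = 10*11 + 1 = 111.
  i=3: a_3=2, p_3 = 2*232 + 23 = 487, q_3 = 2*111 + 11 = 233.
  i=4: a_4=12, p_4 = 12*487 + 232 = 6076, q_4 = 12*233 + 111 = 2907.
  i=5: a_5=3, p_5 = 3*6076 + 487 = 18715, q_5 = 3*2907 + 233 = 8954.

2/1, 23/11, 232/111, 487/233, 6076/2907, 18715/8954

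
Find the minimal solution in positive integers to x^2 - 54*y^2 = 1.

First expand sqrt(54) as a continued fraction. With x_i = (sqrt(54) + m_i)/d_i and (m_0, d_0) = (0, 1): a_0 = floor(sqrt(54)) = 7, since 7^2 = 49 <= 54 < 64 = 8^2.
Iterate m_{i+1} = d_i*a_i - m_i, d_{i+1} = (54 - m_{i+1}^2)/d_i, a_{i+1} = floor((a_0 + m_{i+1})/d_{i+1}):
  m_1 = 1*7 - 0 = 7, d_1 = (54 - 7^2)/1 = 5/1 = 5, a_1 = floor((7 + 7)/5) = 2.
  m_2 = 5*2 - 7 = 3, d_2 = (54 - 3^2)/5 = 45/5 = 9, a_2 = floor((7 + 3)/9) = 1.
  m_3 = 9*1 - 3 = 6, d_3 = (54 - 6^2)/9 = 18/9 = 2, a_3 = floor((7 + 6)/2) = 6.
  m_4 = 2*6 - 6 = 6, d_4 = (54 - 6^2)/2 = 18/2 = 9, a_4 = floor((7 + 6)/9) = 1.
  m_5 = 9*1 - 6 = 3, d_5 = (54 - 3^2)/9 = 45/9 = 5, a_5 = floor((7 + 3)/5) = 2.
  m_6 = 5*2 - 3 = 7, d_6 = (54 - 7^2)/5 = 5/5 = 1, a_6 = floor((7 + 7)/1) = 14.
  m_7 = 1*14 - 7 = 7, d_7 = (54 - 7^2)/1 = 5/1 = 5: (m_7, d_7) = (m_1, d_1) = (7, 5), so from here the quotients repeat a_1, ..., a_6; the period length is 6.
So sqrt(54) = [7; (2, 1, 6, 1, 2, 14)] with period length k = 6.
k is even, so the fundamental solution of x^2 - 54y^2 = 1 is (p_{k-1}, q_{k-1}) = (p_5, q_5); compute convergents through index 5.
Convergents (p_i = a_i*p_{i-1} + p_{i-2}, q_i = a_i*q_{i-1} + q_{i-2} with p_{-2}=0, p_{-1}=1, q_{-2}=1, q_{-1}=0):
  i=0: a_0=7, p_0 = 7*1 + 0 = 7, q_0 = 7*0 + 1 = 1.
  i=1: a_1=2, p_1 = 2*7 + 1 = 15, q_1 = 2*1 + 0 = 2.
  i=2: a_2=1, p_2 = 1*15 + 7 = 22, q_2 = 1*2 + 1 = 3.
  i=3: a_3=6, p_3 = 6*22 + 15 = 147, q_3 = 6*3 + 2 = 20.
  i=4: a_4=1, p_4 = 1*147 + 22 = 169, q_4 = 1*20 + 3 = 23.
  i=5: a_5=2, p_5 = 2*169 + 147 = 485, q_5 = 2*23 + 20 = 66.
Check: 485^2 - 54*66^2 = 235225 - 235224 = 1, so (x, y) = (485, 66) solves the equation, and by the theorem it is the least positive solution.

(x, y) = (485, 66)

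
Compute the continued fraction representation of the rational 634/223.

[2; 1, 5, 2, 1, 2, 4]

Run the Euclidean algorithm on 634 and 223; the successive quotients are the partial quotients a_0, a_1, ... (each step inverts the fractional part left over by the previous one):
  634 = 2*223 + 188, so a_0 = 2.
  223 = 1*188 + 35, so a_1 = 1.
  188 = 5*35 + 13, so a_2 = 5.
  35 = 2*13 + 9, so a_3 = 2.
  13 = 1*9 + 4, so a_4 = 1.
  9 = 2*4 + 1, so a_5 = 2.
  4 = 4*1 + 0, so a_6 = 4.
The remainder reaches 0 after 7 divisions, so the expansion has 7 partial quotients, read off in order.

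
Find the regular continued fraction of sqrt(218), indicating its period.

[14; (1, 3, 3, 1, 28)]

Write x_i = (sqrt(218) + m_i)/d_i with (m_0, d_0) = (0, 1). a_0 = floor(sqrt(218)) = 14, since 14^2 = 196 <= 218 < 225 = 15^2.
Iterate m_{i+1} = d_i*a_i - m_i, d_{i+1} = (218 - m_{i+1}^2)/d_i, a_{i+1} = floor((a_0 + m_{i+1})/d_{i+1}):
  m_1 = 1*14 - 0 = 14, d_1 = (218 - 14^2)/1 = 22/1 = 22, a_1 = floor((14 + 14)/22) = 1.
  m_2 = 22*1 - 14 = 8, d_2 = (218 - 8^2)/22 = 154/22 = 7, a_2 = floor((14 + 8)/7) = 3.
  m_3 = 7*3 - 8 = 13, d_3 = (218 - 13^2)/7 = 49/7 = 7, a_3 = floor((14 + 13)/7) = 3.
  m_4 = 7*3 - 13 = 8, d_4 = (218 - 8^2)/7 = 154/7 = 22, a_4 = floor((14 + 8)/22) = 1.
  m_5 = 22*1 - 8 = 14, d_5 = (218 - 14^2)/22 = 22/22 = 1, a_5 = floor((14 + 14)/1) = 28.
  m_6 = 1*28 - 14 = 14, d_6 = (218 - 14^2)/1 = 22/1 = 22: (m_6, d_6) = (m_1, d_1) = (14, 22), so from here the quotients repeat a_1, ..., a_5; the period length is 5.
Hence the expansion of sqrt(218) is a_0 = 14 followed by the repeating block 1, 3, 3, 1, 28 (period 5).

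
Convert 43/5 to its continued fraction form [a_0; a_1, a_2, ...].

[8; 1, 1, 2]

Run the Euclidean algorithm on 43 and 5; the successive quotients are the partial quotients a_0, a_1, ... (each step inverts the fractional part left over by the previous one):
  43 = 8*5 + 3, so a_0 = 8.
  5 = 1*3 + 2, so a_1 = 1.
  3 = 1*2 + 1, so a_2 = 1.
  2 = 2*1 + 0, so a_3 = 2.
The remainder reaches 0 after 4 divisions, so the expansion has 4 partial quotients, read off in order.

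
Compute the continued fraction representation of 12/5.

Run the Euclidean algorithm on 12 and 5; the successive quotients are the partial quotients a_0, a_1, ... (each step inverts the fractional part left over by the previous one):
  12 = 2*5 + 2, so a_0 = 2.
  5 = 2*2 + 1, so a_1 = 2.
  2 = 2*1 + 0, so a_2 = 2.
The remainder reaches 0 after 3 divisions, so the expansion has 3 partial quotients, read off in order.

[2; 2, 2]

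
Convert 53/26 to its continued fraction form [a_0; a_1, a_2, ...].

[2; 26]

Run the Euclidean algorithm on 53 and 26; the successive quotients are the partial quotients a_0, a_1, ... (each step inverts the fractional part left over by the previous one):
  53 = 2*26 + 1, so a_0 = 2.
  26 = 26*1 + 0, so a_1 = 26.
The remainder reaches 0 after 2 divisions, so the expansion has 2 partial quotients, read off in order.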